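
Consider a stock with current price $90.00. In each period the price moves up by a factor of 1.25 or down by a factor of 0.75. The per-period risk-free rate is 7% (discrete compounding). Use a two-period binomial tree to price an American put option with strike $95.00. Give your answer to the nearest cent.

$11.39

Risk-neutral probability p = (1 + 0.07 − 0.75)/(1.25 − 0.75) = 0.3200/0.5000 = 0.6400
Terminal stock prices: S_uu = 140.6, S_ud = 84.38, S_dd = 50.62
Terminal payoffs (K − S): max(-45.62, 0) = 0, max(10.62, 0) = 10.62, max(44.38, 0) = 44.38
Node u (S = 112.5): continuation = 1/1.07·[0.6400·0.0000 + 0.3600·10.6250] = 3.5748; exercise value = 0.0000 ≤ continuation, so V_u = 3.5748
Node d (S = 67.5): continuation = 1/1.07·[0.6400·10.6250 + 0.3600·44.3750] = 21.2850; exercise value = 27.5000 > continuation, so V_d = 27.5000 (exercise)
Node 0 (S = 90): continuation = 1/1.07·[0.6400·3.5748 + 0.3600·27.5000] = 11.3905; exercise value = 5.0000 ≤ continuation, so V_0 = 11.3905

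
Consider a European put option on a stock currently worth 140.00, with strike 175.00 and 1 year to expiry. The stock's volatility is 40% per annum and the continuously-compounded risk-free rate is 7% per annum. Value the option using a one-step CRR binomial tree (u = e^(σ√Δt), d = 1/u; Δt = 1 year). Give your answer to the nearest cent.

38.62

CRR parameters: u = e^(σ√Δt) = e^(0.4·√1) = 1.4918, d = 1/u = 0.6703
Per-period rate: rΔt = 0.07·1 = 0.07, so R = e^0.07 = 1.0725
Risk-neutral probability p = (e^0.07 − 0.6703)/(1.4918 − 0.6703) = 0.4022/0.8215 = 0.4896
Terminal stock prices: S_u = 208.9, S_d = 93.84
Terminal payoffs (K − S): max(-33.86, 0) = 0, max(81.16, 0) = 81.16
Node 0 (S = 140): V_0 = e^(−0.07)·[0.4896·0.0000 + 0.5104·81.1552] = 38.6231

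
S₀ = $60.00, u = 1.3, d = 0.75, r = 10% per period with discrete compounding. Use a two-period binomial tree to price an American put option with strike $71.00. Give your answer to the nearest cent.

$11.00

Risk-neutral probability p = (1 + 0.1 − 0.75)/(1.3 − 0.75) = 0.3500/0.5500 = 0.6364
Terminal stock prices: S_uu = 101.4, S_ud = 58.5, S_dd = 33.75
Terminal payoffs (K − S): max(-30.4, 0) = 0, max(12.5, 0) = 12.5, max(37.25, 0) = 37.25
Node u (S = 78): continuation = 1/1.1·[0.6364·0.0000 + 0.3636·12.5000] = 4.1322; exercise value = 0.0000 ≤ continuation, so V_u = 4.1322
Node d (S = 45): continuation = 1/1.1·[0.6364·12.5000 + 0.3636·37.2500] = 19.5455; exercise value = 26.0000 > continuation, so V_d = 26.0000 (exercise)
Node 0 (S = 60): continuation = 1/1.1·[0.6364·4.1322 + 0.3636·26.0000] = 10.9856; exercise value = 11.0000 > continuation, so V_0 = 11.0000 (exercise)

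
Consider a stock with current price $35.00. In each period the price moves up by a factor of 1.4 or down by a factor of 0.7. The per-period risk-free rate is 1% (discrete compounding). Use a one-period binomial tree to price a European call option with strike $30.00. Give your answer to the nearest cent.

$8.33

Risk-neutral probability p = (1 + 0.01 − 0.7)/(1.4 − 0.7) = 0.3100/0.7000 = 0.4429
Terminal stock prices: S_u = 49, S_d = 24.5
Terminal payoffs (S − K): max(19, 0) = 19, max(-5.5, 0) = 0
Node 0 (S = 35): V_0 = 1/1.01·[0.4429·19.0000 + 0.5571·0.0000] = 8.3310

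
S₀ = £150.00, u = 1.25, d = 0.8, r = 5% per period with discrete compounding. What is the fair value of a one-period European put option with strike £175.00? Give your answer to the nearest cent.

£23.28

Risk-neutral probability p = (1 + 0.05 − 0.8)/(1.25 − 0.8) = 0.2500/0.4500 = 0.5556
Terminal stock prices: S_u = 187.5, S_d = 120
Terminal payoffs (K − S): max(-12.5, 0) = 0, max(55, 0) = 55
Node 0 (S = 150): V_0 = 1/1.05·[0.5556·0.0000 + 0.4444·55.0000] = 23.2804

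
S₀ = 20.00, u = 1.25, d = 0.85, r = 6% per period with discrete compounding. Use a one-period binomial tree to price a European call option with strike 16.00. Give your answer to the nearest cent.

Risk-neutral probability p = (1 + 0.06 − 0.85)/(1.25 − 0.85) = 0.2100/0.4000 = 0.5250
Terminal stock prices: S_u = 25, S_d = 17
Terminal payoffs (S − K): max(9, 0) = 9, max(1, 0) = 1
Node 0 (S = 20): V_0 = 1/1.06·[0.5250·9.0000 + 0.4750·1.0000] = 4.9057

4.91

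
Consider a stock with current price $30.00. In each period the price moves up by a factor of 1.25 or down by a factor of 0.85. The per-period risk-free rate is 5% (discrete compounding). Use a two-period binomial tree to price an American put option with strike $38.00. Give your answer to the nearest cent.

Risk-neutral probability p = (1 + 0.05 − 0.85)/(1.25 − 0.85) = 0.2000/0.4000 = 0.5000
Terminal stock prices: S_uu = 46.88, S_ud = 31.88, S_dd = 21.67
Terminal payoffs (K − S): max(-8.875, 0) = 0, max(6.125, 0) = 6.125, max(16.33, 0) = 16.33
Node u (S = 37.5): continuation = 1/1.05·[0.5000·0.0000 + 0.5000·6.1250] = 2.9167; exercise value = 0.5000 ≤ continuation, so V_u = 2.9167
Node d (S = 25.5): continuation = 1/1.05·[0.5000·6.1250 + 0.5000·16.3250] = 10.6905; exercise value = 12.5000 > continuation, so V_d = 12.5000 (exercise)
Node 0 (S = 30): continuation = 1/1.05·[0.5000·2.9167 + 0.5000·12.5000] = 7.3413; exercise value = 8.0000 > continuation, so V_0 = 8.0000 (exercise)

$8.00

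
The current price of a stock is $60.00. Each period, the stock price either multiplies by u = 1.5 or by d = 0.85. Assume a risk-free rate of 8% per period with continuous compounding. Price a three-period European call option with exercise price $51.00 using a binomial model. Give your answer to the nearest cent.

$22.82

Risk-neutral probability p = (e^0.08 − 0.85)/(1.5 − 0.85) = 0.2333/0.6500 = 0.3589
Terminal stock prices: S_uuu = 202.5, S_uud = 114.8, S_udd = 65.02, S_ddd = 36.85
Terminal payoffs (S − K): max(151.5, 0) = 151.5, max(63.75, 0) = 63.75, max(14.02, 0) = 14.02, max(-14.15, 0) = 0
Node uu (S = 135): V_uu = e^(−0.08)·[0.3589·151.5000 + 0.6411·63.7500] = 87.9211
Node ud (S = 76.5): V_ud = e^(−0.08)·[0.3589·63.7500 + 0.6411·14.0250] = 29.4211
Node dd (S = 43.35): V_dd = e^(−0.08)·[0.3589·14.0250 + 0.6411·0.0000] = 4.6466
Node u (S = 90): V_u = e^(−0.08)·[0.3589·87.9211 + 0.6411·29.4211] = 46.5407
Node d (S = 51): V_d = e^(−0.08)·[0.3589·29.4211 + 0.6411·4.6466] = 12.4974
Node 0 (S = 60): V_0 = e^(−0.08)·[0.3589·46.5407 + 0.6411·12.4974] = 22.8154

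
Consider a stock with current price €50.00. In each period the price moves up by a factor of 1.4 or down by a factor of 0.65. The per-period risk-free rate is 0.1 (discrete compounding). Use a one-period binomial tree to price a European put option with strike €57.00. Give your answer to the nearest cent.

Risk-neutral probability p = (1 + 0.1 − 0.65)/(1.4 − 0.65) = 0.4500/0.7500 = 0.6000
Terminal stock prices: S_u = 70, S_d = 32.5
Terminal payoffs (K − S): max(-13, 0) = 0, max(24.5, 0) = 24.5
Node 0 (S = 50): V_0 = 1/1.1·[0.6000·0.0000 + 0.4000·24.5000] = 8.9091

€8.91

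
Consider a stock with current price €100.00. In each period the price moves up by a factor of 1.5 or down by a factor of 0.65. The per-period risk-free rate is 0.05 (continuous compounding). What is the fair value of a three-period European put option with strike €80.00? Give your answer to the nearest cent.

Risk-neutral probability p = (e^0.05 − 0.65)/(1.5 − 0.65) = 0.4013/0.8500 = 0.4721
Terminal stock prices: S_uuu = 337.5, S_uud = 146.2, S_udd = 63.38, S_ddd = 27.46
Terminal payoffs (K − S): max(-257.5, 0) = 0, max(-66.25, 0) = 0, max(16.62, 0) = 16.62, max(52.54, 0) = 52.54
Node uu (S = 225): V_uu = e^(−0.05)·[0.4721·0.0000 + 0.5279·0.0000] = 0.0000
Node ud (S = 97.5): V_ud = e^(−0.05)·[0.4721·0.0000 + 0.5279·16.6250] = 8.3486
Node dd (S = 42.25): V_dd = e^(−0.05)·[0.4721·16.6250 + 0.5279·52.5375] = 33.8484
Node u (S = 150): V_u = e^(−0.05)·[0.4721·0.0000 + 0.5279·8.3486] = 4.1924
Node d (S = 65): V_d = e^(−0.05)·[0.4721·8.3486 + 0.5279·33.8484] = 20.7466
Node 0 (S = 100): V_0 = e^(−0.05)·[0.4721·4.1924 + 0.5279·20.7466] = 12.3010

€12.30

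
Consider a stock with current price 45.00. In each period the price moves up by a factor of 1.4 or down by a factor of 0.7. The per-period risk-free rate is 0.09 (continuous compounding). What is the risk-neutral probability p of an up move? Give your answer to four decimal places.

p = 0.5631

Risk-neutral probability p = (e^0.09 − 0.7)/(1.4 − 0.7) = 0.3942/0.7000 = 0.5631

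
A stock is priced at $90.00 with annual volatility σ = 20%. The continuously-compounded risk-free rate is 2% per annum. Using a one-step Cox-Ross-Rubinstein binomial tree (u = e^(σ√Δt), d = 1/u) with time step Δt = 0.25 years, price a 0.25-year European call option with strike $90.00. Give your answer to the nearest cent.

$4.71

CRR parameters: u = e^(σ√Δt) = e^(0.2·√0.25) = 1.1052, d = 1/u = 0.9048
Per-period rate: rΔt = 0.02·0.25 = 0.005, so R = e^0.005 = 1.0050
Risk-neutral probability p = (e^0.005 − 0.9048)/(1.1052 − 0.9048) = 0.1002/0.2003 = 0.5000
Terminal stock prices: S_u = 99.47, S_d = 81.44
Terminal payoffs (S − K): max(9.465, 0) = 9.465, max(-8.565, 0) = 0
Node 0 (S = 90): V_0 = e^(−0.005)·[0.5000·9.4654 + 0.5000·0.0000] = 4.7095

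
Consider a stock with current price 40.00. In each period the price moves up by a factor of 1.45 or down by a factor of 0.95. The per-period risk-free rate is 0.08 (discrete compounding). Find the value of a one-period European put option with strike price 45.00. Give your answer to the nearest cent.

4.80

Risk-neutral probability p = (1 + 0.08 − 0.95)/(1.45 − 0.95) = 0.1300/0.5000 = 0.2600
Terminal stock prices: S_u = 58, S_d = 38
Terminal payoffs (K − S): max(-13, 0) = 0, max(7, 0) = 7
Node 0 (S = 40): V_0 = 1/1.08·[0.2600·0.0000 + 0.7400·7.0000] = 4.7963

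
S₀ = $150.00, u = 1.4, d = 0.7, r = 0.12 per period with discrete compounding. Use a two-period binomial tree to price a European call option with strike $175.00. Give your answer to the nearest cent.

$34.15

Risk-neutral probability p = (1 + 0.12 − 0.7)/(1.4 − 0.7) = 0.4200/0.7000 = 0.6000
Terminal stock prices: S_uu = 294, S_ud = 147, S_dd = 73.5
Terminal payoffs (S − K): max(119, 0) = 119, max(-28, 0) = 0, max(-101.5, 0) = 0
Node u (S = 210): V_u = 1/1.12·[0.6000·119.0000 + 0.4000·0.0000] = 63.7500
Node d (S = 105): V_d = 1/1.12·[0.6000·0.0000 + 0.4000·0.0000] = 0.0000
Node 0 (S = 150): V_0 = 1/1.12·[0.6000·63.7500 + 0.4000·0.0000] = 34.1518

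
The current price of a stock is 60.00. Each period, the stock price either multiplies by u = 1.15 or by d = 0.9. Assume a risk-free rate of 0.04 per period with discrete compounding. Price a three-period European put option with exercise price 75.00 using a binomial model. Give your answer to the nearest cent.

9.21

Risk-neutral probability p = (1 + 0.04 − 0.9)/(1.15 − 0.9) = 0.1400/0.2500 = 0.5600
Terminal stock prices: S_uuu = 91.25, S_uud = 71.41, S_udd = 55.89, S_ddd = 43.74
Terminal payoffs (K − S): max(-16.25, 0) = 0, max(3.585, 0) = 3.585, max(19.11, 0) = 19.11, max(31.26, 0) = 31.26
Node uu (S = 79.35): V_uu = 1/1.04·[0.5600·0.0000 + 0.4400·3.5850] = 1.5167
Node ud (S = 62.1): V_ud = 1/1.04·[0.5600·3.5850 + 0.4400·19.1100] = 10.0154
Node dd (S = 48.6): V_dd = 1/1.04·[0.5600·19.1100 + 0.4400·31.2600] = 23.5154
Node u (S = 69): V_u = 1/1.04·[0.5600·1.5167 + 0.4400·10.0154] = 5.0540
Node d (S = 54): V_d = 1/1.04·[0.5600·10.0154 + 0.4400·23.5154] = 15.3417
Node 0 (S = 60): V_0 = 1/1.04·[0.5600·5.0540 + 0.4400·15.3417] = 9.2121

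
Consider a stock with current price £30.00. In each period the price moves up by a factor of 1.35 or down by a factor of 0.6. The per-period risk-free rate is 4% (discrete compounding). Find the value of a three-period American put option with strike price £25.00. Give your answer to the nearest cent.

Risk-neutral probability p = (1 + 0.04 − 0.6)/(1.35 − 0.6) = 0.4400/0.7500 = 0.5867
Terminal stock prices: S_uuu = 73.81, S_uud = 32.8, S_udd = 14.58, S_ddd = 6.48
Terminal payoffs (K − S): max(-48.81, 0) = 0, max(-7.805, 0) = 0, max(10.42, 0) = 10.42, max(18.52, 0) = 18.52
Node uu (S = 54.68): continuation = 1/1.04·[0.5867·0.0000 + 0.4133·0.0000] = 0.0000; exercise value = 0.0000 ≤ continuation, so V_uu = 0.0000
Node ud (S = 24.3): continuation = 1/1.04·[0.5867·0.0000 + 0.4133·10.4200] = 4.1413; exercise value = 0.7000 ≤ continuation, so V_ud = 4.1413
Node dd (S = 10.8): continuation = 1/1.04·[0.5867·10.4200 + 0.4133·18.5200] = 13.2385; exercise value = 14.2000 > continuation, so V_dd = 14.2000 (exercise)
Node u (S = 40.5): continuation = 1/1.04·[0.5867·0.0000 + 0.4133·4.1413] = 1.6459; exercise value = 0.0000 ≤ continuation, so V_u = 1.6459
Node d (S = 18): continuation = 1/1.04·[0.5867·4.1413 + 0.4133·14.2000] = 7.9797; exercise value = 7.0000 ≤ continuation, so V_d = 7.9797
Node 0 (S = 30): continuation = 1/1.04·[0.5867·1.6459 + 0.4133·7.9797] = 4.0999; exercise value = 0.0000 ≤ continuation, so V_0 = 4.0999

£4.10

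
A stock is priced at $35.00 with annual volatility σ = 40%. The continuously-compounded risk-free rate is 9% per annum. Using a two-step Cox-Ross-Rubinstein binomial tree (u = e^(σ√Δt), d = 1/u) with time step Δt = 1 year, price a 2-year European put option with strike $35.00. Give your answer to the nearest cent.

CRR parameters: u = e^(σ√Δt) = e^(0.4·√1) = 1.4918, d = 1/u = 0.6703
Per-period rate: rΔt = 0.09·1 = 0.09, so R = e^0.09 = 1.0942
Risk-neutral probability p = (e^0.09 − 0.6703)/(1.4918 − 0.6703) = 0.4239/0.8215 = 0.5159
Terminal stock prices: S_uu = 77.89, S_ud = 35, S_dd = 15.73
Terminal payoffs (K − S): max(-42.89, 0) = 0, max(0, 0) = 0, max(19.27, 0) = 19.27
Node u (S = 52.21): V_u = e^(−0.09)·[0.5159·0.0000 + 0.4841·0.0000] = 0.0000
Node d (S = 23.46): V_d = e^(−0.09)·[0.5159·0.0000 + 0.4841·19.2735] = 8.5264
Node 0 (S = 35): V_0 = e^(−0.09)·[0.5159·0.0000 + 0.4841·8.5264] = 3.7720

$3.77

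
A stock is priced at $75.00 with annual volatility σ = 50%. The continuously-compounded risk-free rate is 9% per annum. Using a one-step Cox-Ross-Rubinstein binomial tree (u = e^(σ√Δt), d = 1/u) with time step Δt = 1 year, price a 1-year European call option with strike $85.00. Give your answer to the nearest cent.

CRR parameters: u = e^(σ√Δt) = e^(0.5·√1) = 1.6487, d = 1/u = 0.6065
Per-period rate: rΔt = 0.09·1 = 0.09, so R = e^0.09 = 1.0942
Risk-neutral probability p = (e^0.09 − 0.6065)/(1.6487 − 0.6065) = 0.4876/1.0422 = 0.4679
Terminal stock prices: S_u = 123.7, S_d = 45.49
Terminal payoffs (S − K): max(38.65, 0) = 38.65, max(-39.51, 0) = 0
Node 0 (S = 75): V_0 = e^(−0.09)·[0.4679·38.6541 + 0.5321·0.0000] = 16.5297

$16.53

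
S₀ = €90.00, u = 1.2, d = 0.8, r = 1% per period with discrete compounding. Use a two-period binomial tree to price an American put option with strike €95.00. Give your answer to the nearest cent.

Risk-neutral probability p = (1 + 0.01 − 0.8)/(1.2 − 0.8) = 0.2100/0.4000 = 0.5250
Terminal stock prices: S_uu = 129.6, S_ud = 86.4, S_dd = 57.6
Terminal payoffs (K − S): max(-34.6, 0) = 0, max(8.6, 0) = 8.6, max(37.4, 0) = 37.4
Node u (S = 108): continuation = 1/1.01·[0.5250·0.0000 + 0.4750·8.6000] = 4.0446; exercise value = 0.0000 ≤ continuation, so V_u = 4.0446
Node d (S = 72): continuation = 1/1.01·[0.5250·8.6000 + 0.4750·37.4000] = 22.0594; exercise value = 23.0000 > continuation, so V_d = 23.0000 (exercise)
Node 0 (S = 90): continuation = 1/1.01·[0.5250·4.0446 + 0.4750·23.0000] = 12.9192; exercise value = 5.0000 ≤ continuation, so V_0 = 12.9192

€12.92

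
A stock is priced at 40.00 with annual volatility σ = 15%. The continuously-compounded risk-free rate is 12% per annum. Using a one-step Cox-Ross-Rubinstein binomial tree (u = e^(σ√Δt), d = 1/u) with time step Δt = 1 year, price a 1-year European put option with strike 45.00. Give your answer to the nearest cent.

CRR parameters: u = e^(σ√Δt) = e^(0.15·√1) = 1.1618, d = 1/u = 0.8607
Per-period rate: rΔt = 0.12·1 = 0.12, so R = e^0.12 = 1.1275
Risk-neutral probability p = (e^0.12 − 0.8607)/(1.1618 − 0.8607) = 0.2668/0.3011 = 0.8860
Terminal stock prices: S_u = 46.47, S_d = 34.43
Terminal payoffs (K − S): max(-1.473, 0) = 0, max(10.57, 0) = 10.57
Node 0 (S = 40): V_0 = e^(−0.12)·[0.8860·0.0000 + 0.1140·10.5717] = 1.0692

1.07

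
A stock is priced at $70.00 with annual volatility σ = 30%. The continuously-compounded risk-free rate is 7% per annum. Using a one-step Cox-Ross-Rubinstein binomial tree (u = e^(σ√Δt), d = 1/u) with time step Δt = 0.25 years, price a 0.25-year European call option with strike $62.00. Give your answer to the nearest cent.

$9.90

CRR parameters: u = e^(σ√Δt) = e^(0.3·√0.25) = 1.1618, d = 1/u = 0.8607
Per-period rate: rΔt = 0.07·0.25 = 0.0175, so R = e^0.0175 = 1.0177
Risk-neutral probability p = (e^0.0175 − 0.8607)/(1.1618 − 0.8607) = 0.1569/0.3011 = 0.5212
Terminal stock prices: S_u = 81.33, S_d = 60.25
Terminal payoffs (S − K): max(19.33, 0) = 19.33, max(-1.75, 0) = 0
Node 0 (S = 70): V_0 = e^(−0.0175)·[0.5212·19.3284 + 0.4788·0.0000] = 9.8991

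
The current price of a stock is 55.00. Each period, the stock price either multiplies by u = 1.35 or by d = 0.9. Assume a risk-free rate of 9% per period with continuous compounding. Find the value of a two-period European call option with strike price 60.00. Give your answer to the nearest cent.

9.05

Risk-neutral probability p = (e^0.09 − 0.9)/(1.35 − 0.9) = 0.1942/0.4500 = 0.4315
Terminal stock prices: S_uu = 100.2, S_ud = 66.83, S_dd = 44.55
Terminal payoffs (S − K): max(40.24, 0) = 40.24, max(6.825, 0) = 6.825, max(-15.45, 0) = 0
Node u (S = 74.25): V_u = e^(−0.09)·[0.4315·40.2375 + 0.5685·6.8250] = 19.4141
Node d (S = 49.5): V_d = e^(−0.09)·[0.4315·6.8250 + 0.5685·0.0000] = 2.6915
Node 0 (S = 55): V_0 = e^(−0.09)·[0.4315·19.4141 + 0.5685·2.6915] = 9.0546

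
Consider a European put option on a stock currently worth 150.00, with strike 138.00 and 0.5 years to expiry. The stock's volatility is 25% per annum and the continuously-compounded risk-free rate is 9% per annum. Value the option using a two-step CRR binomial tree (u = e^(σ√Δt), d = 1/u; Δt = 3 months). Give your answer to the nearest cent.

CRR parameters: u = e^(σ√Δt) = e^(0.25·√0.25) = 1.1331, d = 1/u = 0.8825
Per-period rate: rΔt = 0.09·0.25 = 0.0225, so R = e^0.0225 = 1.0228
Risk-neutral probability p = (e^0.0225 − 0.8825)/(1.1331 − 0.8825) = 0.1403/0.2507 = 0.5596
Terminal stock prices: S_uu = 192.6, S_ud = 150, S_dd = 116.8
Terminal payoffs (K − S): max(-54.6, 0) = 0, max(-12, 0) = 0, max(21.18, 0) = 21.18
Node u (S = 170): V_u = e^(−0.0225)·[0.5596·0.0000 + 0.4404·0.0000] = 0.0000
Node d (S = 132.4): V_d = e^(−0.0225)·[0.5596·0.0000 + 0.4404·21.1799] = 9.1206
Node 0 (S = 150): V_0 = e^(−0.0225)·[0.5596·0.0000 + 0.4404·9.1206] = 3.9276

3.93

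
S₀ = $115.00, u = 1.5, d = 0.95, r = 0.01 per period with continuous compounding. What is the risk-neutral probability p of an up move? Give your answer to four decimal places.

p = 0.1092

Risk-neutral probability p = (e^0.01 − 0.95)/(1.5 − 0.95) = 0.0601/0.5500 = 0.1092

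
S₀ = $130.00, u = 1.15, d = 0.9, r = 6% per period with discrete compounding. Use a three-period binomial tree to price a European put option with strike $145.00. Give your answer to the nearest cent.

$6.96

Risk-neutral probability p = (1 + 0.06 − 0.9)/(1.15 − 0.9) = 0.1600/0.2500 = 0.6400
Terminal stock prices: S_uuu = 197.7, S_uud = 154.7, S_udd = 121.1, S_ddd = 94.77
Terminal payoffs (K − S): max(-52.71, 0) = 0, max(-9.732, 0) = 0, max(23.9, 0) = 23.9, max(50.23, 0) = 50.23
Node uu (S = 171.9): V_uu = 1/1.06·[0.6400·0.0000 + 0.3600·0.0000] = 0.0000
Node ud (S = 134.6): V_ud = 1/1.06·[0.6400·0.0000 + 0.3600·23.9050] = 8.1187
Node dd (S = 105.3): V_dd = 1/1.06·[0.6400·23.9050 + 0.3600·50.2300] = 31.4925
Node u (S = 149.5): V_u = 1/1.06·[0.6400·0.0000 + 0.3600·8.1187] = 2.7573
Node d (S = 117): V_d = 1/1.06·[0.6400·8.1187 + 0.3600·31.4925] = 15.5974
Node 0 (S = 130): V_0 = 1/1.06·[0.6400·2.7573 + 0.3600·15.5974] = 6.9620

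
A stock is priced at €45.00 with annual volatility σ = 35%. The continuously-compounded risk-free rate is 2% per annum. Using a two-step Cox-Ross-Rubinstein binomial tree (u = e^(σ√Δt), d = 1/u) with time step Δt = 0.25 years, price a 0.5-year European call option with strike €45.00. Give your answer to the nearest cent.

CRR parameters: u = e^(σ√Δt) = e^(0.35·√0.25) = 1.1912, d = 1/u = 0.8395
Per-period rate: rΔt = 0.02·0.25 = 0.005, so R = e^0.005 = 1.0050
Risk-neutral probability p = (e^0.005 − 0.8395)/(1.1912 − 0.8395) = 0.1656/0.3518 = 0.4706
Terminal stock prices: S_uu = 63.86, S_ud = 45, S_dd = 31.71
Terminal payoffs (S − K): max(18.86, 0) = 18.86, max(0, 0) = 0, max(-13.29, 0) = 0
Node u (S = 53.61): V_u = e^(−0.005)·[0.4706·18.8580 + 0.5294·0.0000] = 8.8305
Node d (S = 37.78): V_d = e^(−0.005)·[0.4706·0.0000 + 0.5294·0.0000] = 0.0000
Node 0 (S = 45): V_0 = e^(−0.005)·[0.4706·8.8305 + 0.5294·0.0000] = 4.1350

€4.14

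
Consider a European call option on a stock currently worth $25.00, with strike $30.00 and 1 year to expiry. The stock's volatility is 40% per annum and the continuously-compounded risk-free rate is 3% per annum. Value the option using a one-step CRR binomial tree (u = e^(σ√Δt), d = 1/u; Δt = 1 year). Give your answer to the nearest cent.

$3.10

CRR parameters: u = e^(σ√Δt) = e^(0.4·√1) = 1.4918, d = 1/u = 0.6703
Per-period rate: rΔt = 0.03·1 = 0.03, so R = e^0.03 = 1.0305
Risk-neutral probability p = (e^0.03 − 0.6703)/(1.4918 − 0.6703) = 0.3601/0.8215 = 0.4384
Terminal stock prices: S_u = 37.3, S_d = 16.76
Terminal payoffs (S − K): max(7.296, 0) = 7.296, max(-13.24, 0) = 0
Node 0 (S = 25): V_0 = e^(−0.03)·[0.4384·7.2956 + 0.5616·0.0000] = 3.1038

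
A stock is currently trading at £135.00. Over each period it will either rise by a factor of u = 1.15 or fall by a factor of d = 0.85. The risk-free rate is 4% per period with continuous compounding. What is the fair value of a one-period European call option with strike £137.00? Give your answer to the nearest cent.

£11.15

Risk-neutral probability p = (e^0.04 − 0.85)/(1.15 − 0.85) = 0.1908/0.3000 = 0.6360
Terminal stock prices: S_u = 155.2, S_d = 114.8
Terminal payoffs (S − K): max(18.25, 0) = 18.25, max(-22.25, 0) = 0
Node 0 (S = 135): V_0 = e^(−0.04)·[0.6360·18.2500 + 0.3640·0.0000] = 11.1525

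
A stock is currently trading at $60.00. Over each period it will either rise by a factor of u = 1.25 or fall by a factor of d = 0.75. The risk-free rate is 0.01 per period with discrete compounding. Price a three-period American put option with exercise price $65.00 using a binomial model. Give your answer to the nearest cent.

$12.36

Risk-neutral probability p = (1 + 0.01 − 0.75)/(1.25 − 0.75) = 0.2600/0.5000 = 0.5200
Terminal stock prices: S_uuu = 117.2, S_uud = 70.31, S_udd = 42.19, S_ddd = 25.31
Terminal payoffs (K − S): max(-52.19, 0) = 0, max(-5.312, 0) = 0, max(22.81, 0) = 22.81, max(39.69, 0) = 39.69
Node uu (S = 93.75): continuation = 1/1.01·[0.5200·0.0000 + 0.4800·0.0000] = 0.0000; exercise value = 0.0000 ≤ continuation, so V_uu = 0.0000
Node ud (S = 56.25): continuation = 1/1.01·[0.5200·0.0000 + 0.4800·22.8125] = 10.8416; exercise value = 8.7500 ≤ continuation, so V_ud = 10.8416
Node dd (S = 33.75): continuation = 1/1.01·[0.5200·22.8125 + 0.4800·39.6875] = 30.6064; exercise value = 31.2500 > continuation, so V_dd = 31.2500 (exercise)
Node u (S = 75): continuation = 1/1.01·[0.5200·0.0000 + 0.4800·10.8416] = 5.1524; exercise value = 0.0000 ≤ continuation, so V_u = 5.1524
Node d (S = 45): continuation = 1/1.01·[0.5200·10.8416 + 0.4800·31.2500] = 20.4333; exercise value = 20.0000 ≤ continuation, so V_d = 20.4333
Node 0 (S = 60): continuation = 1/1.01·[0.5200·5.1524 + 0.4800·20.4333] = 12.3636; exercise value = 5.0000 ≤ continuation, so V_0 = 12.3636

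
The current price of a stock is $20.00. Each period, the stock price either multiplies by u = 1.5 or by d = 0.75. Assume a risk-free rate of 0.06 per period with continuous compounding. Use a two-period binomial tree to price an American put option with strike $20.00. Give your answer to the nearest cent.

$2.75

Risk-neutral probability p = (e^0.06 − 0.75)/(1.5 − 0.75) = 0.3118/0.7500 = 0.4158
Terminal stock prices: S_uu = 45, S_ud = 22.5, S_dd = 11.25
Terminal payoffs (K − S): max(-25, 0) = 0, max(-2.5, 0) = 0, max(8.75, 0) = 8.75
Node u (S = 30): continuation = e^(−0.06)·[0.4158·0.0000 + 0.5842·0.0000] = 0.0000; exercise value = 0.0000 ≤ continuation, so V_u = 0.0000
Node d (S = 15): continuation = e^(−0.06)·[0.4158·0.0000 + 0.5842·8.7500] = 4.8142; exercise value = 5.0000 > continuation, so V_d = 5.0000 (exercise)
Node 0 (S = 20): continuation = e^(−0.06)·[0.4158·0.0000 + 0.5842·5.0000] = 2.7510; exercise value = 0.0000 ≤ continuation, so V_0 = 2.7510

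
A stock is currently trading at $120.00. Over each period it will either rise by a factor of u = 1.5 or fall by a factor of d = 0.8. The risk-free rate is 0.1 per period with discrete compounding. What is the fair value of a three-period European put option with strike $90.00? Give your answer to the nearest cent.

Risk-neutral probability p = (1 + 0.1 − 0.8)/(1.5 − 0.8) = 0.3000/0.7000 = 0.4286
Terminal stock prices: S_uuu = 405, S_uud = 216, S_udd = 115.2, S_ddd = 61.44
Terminal payoffs (K − S): max(-315, 0) = 0, max(-126, 0) = 0, max(-25.2, 0) = 0, max(28.56, 0) = 28.56
Node uu (S = 270): V_uu = 1/1.1·[0.4286·0.0000 + 0.5714·0.0000] = 0.0000
Node ud (S = 144): V_ud = 1/1.1·[0.4286·0.0000 + 0.5714·0.0000] = 0.0000
Node dd (S = 76.8): V_dd = 1/1.1·[0.4286·0.0000 + 0.5714·28.5600] = 14.8364
Node u (S = 180): V_u = 1/1.1·[0.4286·0.0000 + 0.5714·0.0000] = 0.0000
Node d (S = 96): V_d = 1/1.1·[0.4286·0.0000 + 0.5714·14.8364] = 7.7072
Node 0 (S = 120): V_0 = 1/1.1·[0.4286·0.0000 + 0.5714·7.7072] = 4.0037

$4.00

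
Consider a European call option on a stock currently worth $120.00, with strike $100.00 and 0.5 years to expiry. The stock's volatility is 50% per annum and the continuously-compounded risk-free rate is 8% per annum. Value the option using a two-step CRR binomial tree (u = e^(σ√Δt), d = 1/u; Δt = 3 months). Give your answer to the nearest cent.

$31.05

CRR parameters: u = e^(σ√Δt) = e^(0.5·√0.25) = 1.2840, d = 1/u = 0.7788
Per-period rate: rΔt = 0.08·0.25 = 0.02, so R = e^0.02 = 1.0202
Risk-neutral probability p = (e^0.02 − 0.7788)/(1.2840 − 0.7788) = 0.2414/0.5052 = 0.4778
Terminal stock prices: S_uu = 197.8, S_ud = 120, S_dd = 72.78
Terminal payoffs (S − K): max(97.85, 0) = 97.85, max(20, 0) = 20, max(-27.22, 0) = 0
Node u (S = 154.1): V_u = e^(−0.02)·[0.4778·97.8466 + 0.5222·20.0000] = 56.0632
Node d (S = 93.46): V_d = e^(−0.02)·[0.4778·20.0000 + 0.5222·0.0000] = 9.3669
Node 0 (S = 120): V_0 = e^(−0.02)·[0.4778·56.0632 + 0.5222·9.3669] = 31.0515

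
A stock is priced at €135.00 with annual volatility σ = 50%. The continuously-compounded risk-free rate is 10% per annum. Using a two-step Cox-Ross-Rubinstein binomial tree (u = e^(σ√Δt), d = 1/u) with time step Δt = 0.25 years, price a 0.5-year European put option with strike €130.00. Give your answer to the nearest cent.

CRR parameters: u = e^(σ√Δt) = e^(0.5·√0.25) = 1.2840, d = 1/u = 0.7788
Per-period rate: rΔt = 0.1·0.25 = 0.025, so R = e^0.025 = 1.0253
Risk-neutral probability p = (e^0.025 − 0.7788)/(1.2840 − 0.7788) = 0.2465/0.5052 = 0.4879
Terminal stock prices: S_uu = 222.6, S_ud = 135, S_dd = 81.88
Terminal payoffs (K − S): max(-92.58, 0) = 0, max(-5, 0) = 0, max(48.12, 0) = 48.12
Node u (S = 173.3): V_u = e^(−0.025)·[0.4879·0.0000 + 0.5121·0.0000] = 0.0000
Node d (S = 105.1): V_d = e^(−0.025)·[0.4879·0.0000 + 0.5121·48.1184] = 24.0316
Node 0 (S = 135): V_0 = e^(−0.025)·[0.4879·0.0000 + 0.5121·24.0316] = 12.0020

€12.00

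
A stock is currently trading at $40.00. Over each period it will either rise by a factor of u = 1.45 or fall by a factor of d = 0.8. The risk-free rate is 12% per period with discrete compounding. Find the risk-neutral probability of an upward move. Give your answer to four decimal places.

Risk-neutral probability p = (1 + 0.12 − 0.8)/(1.45 − 0.8) = 0.3200/0.6500 = 0.4923

p = 0.4923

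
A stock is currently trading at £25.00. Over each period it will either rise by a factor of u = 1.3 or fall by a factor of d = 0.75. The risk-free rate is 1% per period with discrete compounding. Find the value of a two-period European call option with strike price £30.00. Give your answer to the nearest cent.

£2.68

Risk-neutral probability p = (1 + 0.01 − 0.75)/(1.3 − 0.75) = 0.2600/0.5500 = 0.4727
Terminal stock prices: S_uu = 42.25, S_ud = 24.38, S_dd = 14.06
Terminal payoffs (S − K): max(12.25, 0) = 12.25, max(-5.625, 0) = 0, max(-15.94, 0) = 0
Node u (S = 32.5): V_u = 1/1.01·[0.4727·12.2500 + 0.5273·0.0000] = 5.7336
Node d (S = 18.75): V_d = 1/1.01·[0.4727·0.0000 + 0.5273·0.0000] = 0.0000
Node 0 (S = 25): V_0 = 1/1.01·[0.4727·5.7336 + 0.5273·0.0000] = 2.6836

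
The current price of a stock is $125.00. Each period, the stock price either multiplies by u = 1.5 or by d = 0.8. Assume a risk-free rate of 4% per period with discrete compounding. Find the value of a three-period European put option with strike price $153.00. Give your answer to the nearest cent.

Risk-neutral probability p = (1 + 0.04 − 0.8)/(1.5 − 0.8) = 0.2400/0.7000 = 0.3429
Terminal stock prices: S_uuu = 421.9, S_uud = 225, S_udd = 120, S_ddd = 64
Terminal payoffs (K − S): max(-268.9, 0) = 0, max(-72, 0) = 0, max(33, 0) = 33, max(89, 0) = 89
Node uu (S = 281.2): V_uu = 1/1.04·[0.3429·0.0000 + 0.6571·0.0000] = 0.0000
Node ud (S = 150): V_ud = 1/1.04·[0.3429·0.0000 + 0.6571·33.0000] = 20.8516
Node dd (S = 80): V_dd = 1/1.04·[0.3429·33.0000 + 0.6571·89.0000] = 67.1154
Node u (S = 187.5): V_u = 1/1.04·[0.3429·0.0000 + 0.6571·20.8516] = 13.1755
Node d (S = 100): V_d = 1/1.04·[0.3429·20.8516 + 0.6571·67.1154] = 49.2822
Node 0 (S = 125): V_0 = 1/1.04·[0.3429·13.1755 + 0.6571·49.2822] = 35.4834

$35.48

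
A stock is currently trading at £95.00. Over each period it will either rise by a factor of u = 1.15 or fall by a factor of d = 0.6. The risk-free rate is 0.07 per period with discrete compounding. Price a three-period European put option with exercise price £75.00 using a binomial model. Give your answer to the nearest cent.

Risk-neutral probability p = (1 + 0.07 − 0.6)/(1.15 − 0.6) = 0.4700/0.5500 = 0.8545
Terminal stock prices: S_uuu = 144.5, S_uud = 75.38, S_udd = 39.33, S_ddd = 20.52
Terminal payoffs (K − S): max(-69.48, 0) = 0, max(-0.3825, 0) = 0, max(35.67, 0) = 35.67, max(54.48, 0) = 54.48
Node uu (S = 125.6): V_uu = 1/1.07·[0.8545·0.0000 + 0.1455·0.0000] = 0.0000
Node ud (S = 65.55): V_ud = 1/1.07·[0.8545·0.0000 + 0.1455·35.6700] = 4.8489
Node dd (S = 34.2): V_dd = 1/1.07·[0.8545·35.6700 + 0.1455·54.4800] = 35.8935
Node u (S = 109.2): V_u = 1/1.07·[0.8545·0.0000 + 0.1455·4.8489] = 0.6592
Node d (S = 57): V_d = 1/1.07·[0.8545·4.8489 + 0.1455·35.8935] = 8.7519
Node 0 (S = 95): V_0 = 1/1.07·[0.8545·0.6592 + 0.1455·8.7519] = 1.7162

£1.72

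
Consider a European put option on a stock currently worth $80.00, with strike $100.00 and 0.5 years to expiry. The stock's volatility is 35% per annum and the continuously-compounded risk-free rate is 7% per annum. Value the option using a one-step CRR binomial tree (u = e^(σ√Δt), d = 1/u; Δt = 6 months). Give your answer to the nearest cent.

CRR parameters: u = e^(σ√Δt) = e^(0.35·√0.5) = 1.2808, d = 1/u = 0.7808
Per-period rate: rΔt = 0.07·0.5 = 0.035, so R = e^0.035 = 1.0356
Risk-neutral probability p = (e^0.035 − 0.7808)/(1.2808 − 0.7808) = 0.2549/0.5000 = 0.5097
Terminal stock prices: S_u = 102.5, S_d = 62.46
Terminal payoffs (K − S): max(-2.464, 0) = 0, max(37.54, 0) = 37.54
Node 0 (S = 80): V_0 = e^(−0.035)·[0.5097·0.0000 + 0.4903·37.5392] = 17.7733

$17.77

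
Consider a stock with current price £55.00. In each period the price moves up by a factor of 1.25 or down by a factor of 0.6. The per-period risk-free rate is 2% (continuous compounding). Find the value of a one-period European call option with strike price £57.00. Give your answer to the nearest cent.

£7.45

Risk-neutral probability p = (e^0.02 − 0.6)/(1.25 − 0.6) = 0.4202/0.6500 = 0.6465
Terminal stock prices: S_u = 68.75, S_d = 33
Terminal payoffs (S − K): max(11.75, 0) = 11.75, max(-24, 0) = 0
Node 0 (S = 55): V_0 = e^(−0.02)·[0.6465·11.7500 + 0.3535·0.0000] = 7.4455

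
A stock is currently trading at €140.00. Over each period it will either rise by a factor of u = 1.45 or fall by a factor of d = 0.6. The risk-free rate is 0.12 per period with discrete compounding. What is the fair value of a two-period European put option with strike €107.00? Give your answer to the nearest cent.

€6.80

Risk-neutral probability p = (1 + 0.12 − 0.6)/(1.45 − 0.6) = 0.5200/0.8500 = 0.6118
Terminal stock prices: S_uu = 294.4, S_ud = 121.8, S_dd = 50.4
Terminal payoffs (K − S): max(-187.4, 0) = 0, max(-14.8, 0) = 0, max(56.6, 0) = 56.6
Node u (S = 203): V_u = 1/1.12·[0.6118·0.0000 + 0.3882·0.0000] = 0.0000
Node d (S = 84): V_d = 1/1.12·[0.6118·0.0000 + 0.3882·56.6000] = 19.6197
Node 0 (S = 140): V_0 = 1/1.12·[0.6118·0.0000 + 0.3882·19.6197] = 6.8010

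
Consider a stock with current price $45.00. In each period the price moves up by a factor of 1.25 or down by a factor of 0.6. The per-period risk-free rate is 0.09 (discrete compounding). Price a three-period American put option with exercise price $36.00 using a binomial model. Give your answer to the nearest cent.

$2.59

Risk-neutral probability p = (1 + 0.09 − 0.6)/(1.25 − 0.6) = 0.4900/0.6500 = 0.7538
Terminal stock prices: S_uuu = 87.89, S_uud = 42.19, S_udd = 20.25, S_ddd = 9.72
Terminal payoffs (K − S): max(-51.89, 0) = 0, max(-6.188, 0) = 0, max(15.75, 0) = 15.75, max(26.28, 0) = 26.28
Node uu (S = 70.31): continuation = 1/1.09·[0.7538·0.0000 + 0.2462·0.0000] = 0.0000; exercise value = 0.0000 ≤ continuation, so V_uu = 0.0000
Node ud (S = 33.75): continuation = 1/1.09·[0.7538·0.0000 + 0.2462·15.7500] = 3.5568; exercise value = 2.2500 ≤ continuation, so V_ud = 3.5568
Node dd (S = 16.2): continuation = 1/1.09·[0.7538·15.7500 + 0.2462·26.2800] = 16.8275; exercise value = 19.8000 > continuation, so V_dd = 19.8000 (exercise)
Node u (S = 56.25): continuation = 1/1.09·[0.7538·0.0000 + 0.2462·3.5568] = 0.8032; exercise value = 0.0000 ≤ continuation, so V_u = 0.8032
Node d (S = 27): continuation = 1/1.09·[0.7538·3.5568 + 0.2462·19.8000] = 6.9313; exercise value = 9.0000 > continuation, so V_d = 9.0000 (exercise)
Node 0 (S = 45): continuation = 1/1.09·[0.7538·0.8032 + 0.2462·9.0000] = 2.5880; exercise value = 0.0000 ≤ continuation, so V_0 = 2.5880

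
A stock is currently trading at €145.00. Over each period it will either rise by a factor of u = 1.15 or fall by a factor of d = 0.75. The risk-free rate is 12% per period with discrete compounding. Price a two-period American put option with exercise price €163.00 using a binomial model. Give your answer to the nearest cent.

Risk-neutral probability p = (1 + 0.12 − 0.75)/(1.15 − 0.75) = 0.3700/0.4000 = 0.9250
Terminal stock prices: S_uu = 191.8, S_ud = 125.1, S_dd = 81.56
Terminal payoffs (K − S): max(-28.76, 0) = 0, max(37.94, 0) = 37.94, max(81.44, 0) = 81.44
Node u (S = 166.8): continuation = 1/1.12·[0.9250·0.0000 + 0.0750·37.9375] = 2.5405; exercise value = 0.0000 ≤ continuation, so V_u = 2.5405
Node d (S = 108.8): continuation = 1/1.12·[0.9250·37.9375 + 0.0750·81.4375] = 36.7857; exercise value = 54.2500 > continuation, so V_d = 54.2500 (exercise)
Node 0 (S = 145): continuation = 1/1.12·[0.9250·2.5405 + 0.0750·54.2500] = 5.7310; exercise value = 18.0000 > continuation, so V_0 = 18.0000 (exercise)

€18.00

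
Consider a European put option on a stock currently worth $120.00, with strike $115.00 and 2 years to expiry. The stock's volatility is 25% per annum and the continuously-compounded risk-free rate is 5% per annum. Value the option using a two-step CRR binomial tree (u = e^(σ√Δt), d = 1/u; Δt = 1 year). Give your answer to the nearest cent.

$8.11

CRR parameters: u = e^(σ√Δt) = e^(0.25·√1) = 1.2840, d = 1/u = 0.7788
Per-period rate: rΔt = 0.05·1 = 0.05, so R = e^0.05 = 1.0513
Risk-neutral probability p = (e^0.05 − 0.7788)/(1.2840 − 0.7788) = 0.2725/0.5052 = 0.5393
Terminal stock prices: S_uu = 197.8, S_ud = 120, S_dd = 72.78
Terminal payoffs (K − S): max(-82.85, 0) = 0, max(-5, 0) = 0, max(42.22, 0) = 42.22
Node u (S = 154.1): V_u = e^(−0.05)·[0.5393·0.0000 + 0.4607·0.0000] = 0.0000
Node d (S = 93.46): V_d = e^(−0.05)·[0.5393·0.0000 + 0.4607·42.2163] = 18.5003
Node 0 (S = 120): V_0 = e^(−0.05)·[0.5393·0.0000 + 0.4607·18.5003] = 8.1073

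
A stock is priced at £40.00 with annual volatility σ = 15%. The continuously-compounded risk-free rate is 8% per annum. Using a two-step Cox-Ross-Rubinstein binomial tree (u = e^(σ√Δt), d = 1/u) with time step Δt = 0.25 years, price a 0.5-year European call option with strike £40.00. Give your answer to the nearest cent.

CRR parameters: u = e^(σ√Δt) = e^(0.15·√0.25) = 1.0779, d = 1/u = 0.9277
Per-period rate: rΔt = 0.08·0.25 = 0.02, so R = e^0.02 = 1.0202
Risk-neutral probability p = (e^0.02 − 0.9277)/(1.0779 − 0.9277) = 0.0925/0.1501 = 0.6158
Terminal stock prices: S_uu = 46.47, S_ud = 40, S_dd = 34.43
Terminal payoffs (S − K): max(6.473, 0) = 6.473, max(0, 0) = 0, max(-5.572, 0) = 0
Node u (S = 43.12): V_u = e^(−0.02)·[0.6158·6.4734 + 0.3842·0.0000] = 3.9074
Node d (S = 37.11): V_d = e^(−0.02)·[0.6158·0.0000 + 0.3842·0.0000] = 0.0000
Node 0 (S = 40): V_0 = e^(−0.02)·[0.6158·3.9074 + 0.3842·0.0000] = 2.3586

£2.36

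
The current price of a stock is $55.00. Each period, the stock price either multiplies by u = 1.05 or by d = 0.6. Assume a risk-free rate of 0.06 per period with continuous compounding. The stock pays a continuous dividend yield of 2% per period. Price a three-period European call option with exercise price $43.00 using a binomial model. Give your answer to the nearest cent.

Per-period risk-free factor R = e^0.06 = 1.0618; dividend-adjusted growth = e^(0.06−0.02) = 1.0408.
Risk-neutral probability p = (1.0408 − 0.6)/(1.05 − 0.6) = 0.4408/0.4500 = 0.9796
Terminal stock prices: S_uuu = 63.67, S_uud = 36.38, S_udd = 20.79, S_ddd = 11.88
Terminal payoffs (S − K): max(20.67, 0) = 20.67, max(-6.617, 0) = 0, max(-22.21, 0) = 0, max(-31.12, 0) = 0
Node uu (S = 60.64): V_uu = e^(−0.06)·[0.9796·20.6694 + 0.0204·0.0000] = 19.0682
Node ud (S = 34.65): V_ud = e^(−0.06)·[0.9796·0.0000 + 0.0204·0.0000] = 0.0000
Node dd (S = 19.8): V_dd = e^(−0.06)·[0.9796·0.0000 + 0.0204·0.0000] = 0.0000
Node u (S = 57.75): V_u = e^(−0.06)·[0.9796·19.0682 + 0.0204·0.0000] = 17.5910
Node d (S = 33): V_d = e^(−0.06)·[0.9796·0.0000 + 0.0204·0.0000] = 0.0000
Node 0 (S = 55): V_0 = e^(−0.06)·[0.9796·17.5910 + 0.0204·0.0000] = 16.2283

$16.23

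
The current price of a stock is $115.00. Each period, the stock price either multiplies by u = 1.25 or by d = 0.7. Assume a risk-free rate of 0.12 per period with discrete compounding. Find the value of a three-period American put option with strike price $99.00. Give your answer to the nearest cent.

Risk-neutral probability p = (1 + 0.12 − 0.7)/(1.25 − 0.7) = 0.4200/0.5500 = 0.7636
Terminal stock prices: S_uuu = 224.6, S_uud = 125.8, S_udd = 70.44, S_ddd = 39.44
Terminal payoffs (K − S): max(-125.6, 0) = 0, max(-26.78, 0) = 0, max(28.56, 0) = 28.56, max(59.56, 0) = 59.56
Node uu (S = 179.7): continuation = 1/1.12·[0.7636·0.0000 + 0.2364·0.0000] = 0.0000; exercise value = 0.0000 ≤ continuation, so V_uu = 0.0000
Node ud (S = 100.6): continuation = 1/1.12·[0.7636·0.0000 + 0.2364·28.5625] = 6.0278; exercise value = 0.0000 ≤ continuation, so V_ud = 6.0278
Node dd (S = 56.35): continuation = 1/1.12·[0.7636·28.5625 + 0.2364·59.5550] = 32.0429; exercise value = 42.6500 > continuation, so V_dd = 42.6500 (exercise)
Node u (S = 143.8): continuation = 1/1.12·[0.7636·0.0000 + 0.2364·6.0278] = 1.2721; exercise value = 0.0000 ≤ continuation, so V_u = 1.2721
Node d (S = 80.5): continuation = 1/1.12·[0.7636·6.0278 + 0.2364·42.6500] = 13.1107; exercise value = 18.5000 > continuation, so V_d = 18.5000 (exercise)
Node 0 (S = 115): continuation = 1/1.12·[0.7636·1.2721 + 0.2364·18.5000] = 4.7716; exercise value = 0.0000 ≤ continuation, so V_0 = 4.7716

$4.77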